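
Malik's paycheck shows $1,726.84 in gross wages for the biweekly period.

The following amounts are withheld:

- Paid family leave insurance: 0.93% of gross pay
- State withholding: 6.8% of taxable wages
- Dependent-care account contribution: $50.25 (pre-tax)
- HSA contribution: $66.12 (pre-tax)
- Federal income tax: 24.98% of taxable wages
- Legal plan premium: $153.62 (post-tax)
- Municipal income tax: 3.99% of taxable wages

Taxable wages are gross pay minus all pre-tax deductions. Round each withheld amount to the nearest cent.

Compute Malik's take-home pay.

$864.72

Dependent-care account contribution: $50.25
HSA contribution: $66.12
Pre-tax total = $50.25 + $66.12 = $116.37
Taxable wages = $1,726.84 − $116.37 = $1,610.47
Federal income tax: $1,610.47 × 0.2498 = $402.30
State withholding: $1,610.47 × 0.068 = $109.51
Municipal income tax: $1,610.47 × 0.0399 = $64.26
Paid family leave insurance: $1,726.84 × 0.0093 = $16.06
Legal plan premium: $153.62
Total deductions = $50.25 + $66.12 + $402.30 + $109.51 + $64.26 + $16.06 + $153.62 = $862.12
Net pay = $1,726.84 − $862.12 = $864.72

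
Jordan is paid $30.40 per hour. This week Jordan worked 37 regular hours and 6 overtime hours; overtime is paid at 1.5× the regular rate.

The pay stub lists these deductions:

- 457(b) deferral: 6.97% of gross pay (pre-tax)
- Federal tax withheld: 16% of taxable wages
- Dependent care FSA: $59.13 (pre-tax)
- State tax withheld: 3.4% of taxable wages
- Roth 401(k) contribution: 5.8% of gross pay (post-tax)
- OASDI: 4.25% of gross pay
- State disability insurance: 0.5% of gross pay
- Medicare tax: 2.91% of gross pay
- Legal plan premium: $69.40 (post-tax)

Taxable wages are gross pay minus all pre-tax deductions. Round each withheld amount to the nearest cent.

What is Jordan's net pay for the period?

Regular pay: 37 × $30.40 = $1,124.80
Overtime pay: 6 × $30.40 × 1.5 = $273.60
Gross pay = $1,124.80 + $273.60 = $1,398.40
Dependent care FSA: $59.13
457(b) deferral: $1,398.40 × 0.0697 = $97.47
Pre-tax total = $59.13 + $97.47 = $156.60
Taxable wages = $1,398.40 − $156.60 = $1,241.80
Federal tax withheld: $1,241.80 × 0.16 = $198.69
State tax withheld: $1,241.80 × 0.034 = $42.22
OASDI: $1,398.40 × 0.0425 = $59.43
State disability insurance: $1,398.40 × 0.005 = $6.99
Medicare tax: $1,398.40 × 0.0291 = $40.69
Roth 401(k) contribution: $1,398.40 × 0.058 = $81.11
Legal plan premium: $69.40
Total deductions = $59.13 + $97.47 + $198.69 + $42.22 + $59.43 + $6.99 + $40.69 + $81.11 + $69.40 = $655.13
Net pay = $1,398.40 − $655.13 = $743.27

$743.27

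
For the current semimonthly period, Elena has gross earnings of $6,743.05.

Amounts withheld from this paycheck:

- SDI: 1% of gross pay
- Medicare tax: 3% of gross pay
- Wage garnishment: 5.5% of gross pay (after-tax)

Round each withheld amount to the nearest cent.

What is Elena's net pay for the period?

$6,102.46

Medicare tax: $6,743.05 × 0.03 = $202.29
SDI: $6,743.05 × 0.01 = $67.43
Wage garnishment: $6,743.05 × 0.055 = $370.87
Total deductions = $202.29 + $67.43 + $370.87 = $640.59
Net pay = $6,743.05 − $640.59 = $6,102.46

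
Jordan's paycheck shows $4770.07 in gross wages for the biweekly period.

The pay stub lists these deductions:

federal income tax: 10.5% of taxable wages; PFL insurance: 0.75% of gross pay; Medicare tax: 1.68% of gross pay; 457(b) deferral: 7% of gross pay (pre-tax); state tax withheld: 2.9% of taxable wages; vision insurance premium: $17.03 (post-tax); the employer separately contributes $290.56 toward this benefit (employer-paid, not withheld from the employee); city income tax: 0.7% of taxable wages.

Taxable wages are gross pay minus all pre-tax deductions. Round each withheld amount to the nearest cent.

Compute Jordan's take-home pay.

$3677.72

457(b) deferral: $4770.07 × 0.07 = $333.90
Taxable wages = $4770.07 − $333.90 = $4436.17
City income tax: $4436.17 × 0.007 = $31.05
State tax withheld: $4436.17 × 0.029 = $128.65
Federal income tax: $4436.17 × 0.105 = $465.80
Medicare tax: $4770.07 × 0.0168 = $80.14
PFL insurance: $4770.07 × 0.0075 = $35.78
Vision insurance premium: $17.03
(Employer's $290.56 toward vision insurance premium is not withheld from the employee.)
Total deductions = $333.90 + $31.05 + $128.65 + $465.80 + $80.14 + $35.78 + $17.03 = $1092.35
Net pay = $4770.07 − $1092.35 = $3677.72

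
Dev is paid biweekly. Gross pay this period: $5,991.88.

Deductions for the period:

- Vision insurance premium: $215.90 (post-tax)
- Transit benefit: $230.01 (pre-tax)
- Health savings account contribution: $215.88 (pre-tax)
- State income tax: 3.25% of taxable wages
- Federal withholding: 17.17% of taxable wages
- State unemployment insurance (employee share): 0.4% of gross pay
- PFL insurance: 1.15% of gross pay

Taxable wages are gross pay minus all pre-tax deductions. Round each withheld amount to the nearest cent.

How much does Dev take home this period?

$4,104.72

Health savings account contribution: $215.88
Transit benefit: $230.01
Pre-tax total = $215.88 + $230.01 = $445.89
Taxable wages = $5,991.88 − $445.89 = $5,545.99
State income tax: $5,545.99 × 0.0325 = $180.24
Federal withholding: $5,545.99 × 0.1717 = $952.25
State unemployment insurance (employee share): $5,991.88 × 0.004 = $23.97
PFL insurance: $5,991.88 × 0.0115 = $68.91
Vision insurance premium: $215.90
Total deductions = $215.88 + $230.01 + $180.24 + $952.25 + $23.97 + $68.91 + $215.90 = $1,887.16
Net pay = $5,991.88 − $1,887.16 = $4,104.72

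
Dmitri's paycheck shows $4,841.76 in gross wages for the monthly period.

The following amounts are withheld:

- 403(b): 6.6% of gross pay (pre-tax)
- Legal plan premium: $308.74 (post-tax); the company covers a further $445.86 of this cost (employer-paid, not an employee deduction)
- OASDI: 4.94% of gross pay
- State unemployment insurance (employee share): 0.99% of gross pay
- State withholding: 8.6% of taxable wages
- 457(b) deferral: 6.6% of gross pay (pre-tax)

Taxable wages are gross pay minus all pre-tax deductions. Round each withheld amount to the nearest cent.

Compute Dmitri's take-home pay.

403(b): $4,841.76 × 0.066 = $319.56
457(b) deferral: $4,841.76 × 0.066 = $319.56
Pre-tax total = $319.56 + $319.56 = $639.12
Taxable wages = $4,841.76 − $639.12 = $4,202.64
State withholding: $4,202.64 × 0.086 = $361.43
OASDI: $4,841.76 × 0.0494 = $239.18
State unemployment insurance (employee share): $4,841.76 × 0.0099 = $47.93
Legal plan premium: $308.74
(Employer's $445.86 toward legal plan premium is not withheld from the employee.)
Total deductions = $319.56 + $319.56 + $361.43 + $239.18 + $47.93 + $308.74 = $1,596.40
Net pay = $4,841.76 − $1,596.40 = $3,245.36

$3,245.36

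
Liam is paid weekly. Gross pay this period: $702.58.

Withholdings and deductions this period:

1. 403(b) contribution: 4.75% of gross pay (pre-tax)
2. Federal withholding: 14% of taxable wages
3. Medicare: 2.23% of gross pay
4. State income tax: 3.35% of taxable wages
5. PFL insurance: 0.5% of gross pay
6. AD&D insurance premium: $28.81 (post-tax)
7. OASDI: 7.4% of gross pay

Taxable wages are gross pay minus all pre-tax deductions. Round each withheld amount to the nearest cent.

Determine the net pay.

$453.12

403(b) contribution: $702.58 × 0.0475 = $33.37
Taxable wages = $702.58 − $33.37 = $669.21
Federal withholding: $669.21 × 0.14 = $93.69
State income tax: $669.21 × 0.0335 = $22.42
Medicare: $702.58 × 0.0223 = $15.67
OASDI: $702.58 × 0.074 = $51.99
PFL insurance: $702.58 × 0.005 = $3.51
AD&D insurance premium: $28.81
Total deductions = $33.37 + $93.69 + $22.42 + $15.67 + $51.99 + $3.51 + $28.81 = $249.46
Net pay = $702.58 − $249.46 = $453.12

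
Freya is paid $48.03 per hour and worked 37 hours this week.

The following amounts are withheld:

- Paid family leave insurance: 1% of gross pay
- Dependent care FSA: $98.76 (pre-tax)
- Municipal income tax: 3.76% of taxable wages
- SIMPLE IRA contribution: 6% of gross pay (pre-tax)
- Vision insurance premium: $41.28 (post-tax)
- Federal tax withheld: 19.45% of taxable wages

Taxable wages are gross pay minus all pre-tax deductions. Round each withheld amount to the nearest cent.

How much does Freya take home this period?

$1,147.87

Gross pay: 37 × $48.03 = $1,777.11
SIMPLE IRA contribution: $1,777.11 × 0.06 = $106.63
Dependent care FSA: $98.76
Pre-tax total = $106.63 + $98.76 = $205.39
Taxable wages = $1,777.11 − $205.39 = $1,571.72
Municipal income tax: $1,571.72 × 0.0376 = $59.10
Federal tax withheld: $1,571.72 × 0.1945 = $305.70
Paid family leave insurance: $1,777.11 × 0.01 = $17.77
Vision insurance premium: $41.28
Total deductions = $106.63 + $98.76 + $59.10 + $305.70 + $17.77 + $41.28 = $629.24
Net pay = $1,777.11 − $629.24 = $1,147.87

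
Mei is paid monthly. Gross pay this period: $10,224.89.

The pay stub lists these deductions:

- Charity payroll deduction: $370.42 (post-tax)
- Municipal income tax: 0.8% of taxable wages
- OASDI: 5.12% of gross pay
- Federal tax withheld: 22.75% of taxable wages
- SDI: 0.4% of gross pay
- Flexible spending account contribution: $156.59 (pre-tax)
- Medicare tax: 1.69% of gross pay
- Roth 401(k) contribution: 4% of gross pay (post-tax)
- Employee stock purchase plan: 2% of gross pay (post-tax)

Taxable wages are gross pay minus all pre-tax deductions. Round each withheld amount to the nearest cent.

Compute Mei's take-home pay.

$5,976.08

Flexible spending account contribution: $156.59
Taxable wages = $10,224.89 − $156.59 = $10,068.30
Federal tax withheld: $10,068.30 × 0.2275 = $2,290.54
Municipal income tax: $10,068.30 × 0.008 = $80.55
SDI: $10,224.89 × 0.004 = $40.90
OASDI: $10,224.89 × 0.0512 = $523.51
Medicare tax: $10,224.89 × 0.0169 = $172.80
Roth 401(k) contribution: $10,224.89 × 0.04 = $409.00
Charity payroll deduction: $370.42
Employee stock purchase plan: $10,224.89 × 0.02 = $204.50
Total deductions = $156.59 + $2,290.54 + $80.55 + $40.90 + $523.51 + $172.80 + $409.00 + $370.42 + $204.50 = $4,248.81
Net pay = $10,224.89 − $4,248.81 = $5,976.08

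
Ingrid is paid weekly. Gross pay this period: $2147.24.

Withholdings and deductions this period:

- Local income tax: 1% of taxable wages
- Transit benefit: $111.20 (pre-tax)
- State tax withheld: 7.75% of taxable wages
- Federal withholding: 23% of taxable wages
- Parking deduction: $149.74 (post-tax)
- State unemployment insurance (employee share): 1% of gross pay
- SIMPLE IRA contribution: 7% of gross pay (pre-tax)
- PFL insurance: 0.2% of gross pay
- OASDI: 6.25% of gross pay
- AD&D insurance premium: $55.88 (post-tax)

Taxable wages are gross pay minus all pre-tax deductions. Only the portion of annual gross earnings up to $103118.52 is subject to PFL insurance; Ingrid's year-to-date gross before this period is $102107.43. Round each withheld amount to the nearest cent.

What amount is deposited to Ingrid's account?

Transit benefit: $111.20
SIMPLE IRA contribution: $2147.24 × 0.07 = $150.31
Pre-tax total = $111.20 + $150.31 = $261.51
Taxable wages = $2147.24 − $261.51 = $1885.73
Local income tax: $1885.73 × 0.01 = $18.86
Federal withholding: $1885.73 × 0.23 = $433.72
State tax withheld: $1885.73 × 0.0775 = $146.14
PFL insurance: only $103118.52 − $102107.43 = $1011.09 of this check is subject → $1011.09 × 0.002 = $2.02
OASDI: $2147.24 × 0.0625 = $134.20
State unemployment insurance (employee share): $2147.24 × 0.01 = $21.47
AD&D insurance premium: $55.88
Parking deduction: $149.74
Total deductions = $111.20 + $150.31 + $18.86 + $433.72 + $146.14 + $2.02 + $134.20 + $21.47 + $55.88 + $149.74 = $1223.54
Net pay = $2147.24 − $1223.54 = $923.70

$923.70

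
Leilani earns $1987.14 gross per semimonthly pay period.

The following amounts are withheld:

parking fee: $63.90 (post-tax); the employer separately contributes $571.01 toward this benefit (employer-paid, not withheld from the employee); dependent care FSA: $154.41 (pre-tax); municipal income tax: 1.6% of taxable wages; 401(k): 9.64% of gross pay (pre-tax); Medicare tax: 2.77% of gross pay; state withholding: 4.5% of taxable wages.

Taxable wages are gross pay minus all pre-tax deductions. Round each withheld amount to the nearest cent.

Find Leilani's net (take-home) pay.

$1422.12

401(k): $1987.14 × 0.0964 = $191.56
Dependent care FSA: $154.41
Pre-tax total = $191.56 + $154.41 = $345.97
Taxable wages = $1987.14 − $345.97 = $1641.17
State withholding: $1641.17 × 0.045 = $73.85
Municipal income tax: $1641.17 × 0.016 = $26.26
Medicare tax: $1987.14 × 0.0277 = $55.04
Parking fee: $63.90
(Employer's $571.01 toward parking fee is not withheld from the employee.)
Total deductions = $191.56 + $154.41 + $73.85 + $26.26 + $55.04 + $63.90 = $565.02
Net pay = $1987.14 − $565.02 = $1422.12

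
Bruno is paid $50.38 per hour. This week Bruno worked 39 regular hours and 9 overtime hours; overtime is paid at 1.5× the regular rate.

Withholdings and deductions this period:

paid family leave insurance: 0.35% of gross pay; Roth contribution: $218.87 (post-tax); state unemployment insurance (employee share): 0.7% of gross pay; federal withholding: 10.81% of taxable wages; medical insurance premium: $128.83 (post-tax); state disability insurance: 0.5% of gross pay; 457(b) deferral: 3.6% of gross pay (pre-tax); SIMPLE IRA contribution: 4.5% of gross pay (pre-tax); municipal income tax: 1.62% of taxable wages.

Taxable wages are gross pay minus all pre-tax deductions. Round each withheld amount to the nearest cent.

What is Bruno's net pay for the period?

$1,739.88

Regular pay: 39 × $50.38 = $1,964.82
Overtime pay: 9 × $50.38 × 1.5 = $680.13
Gross pay = $1,964.82 + $680.13 = $2,644.95
457(b) deferral: $2,644.95 × 0.036 = $95.22
SIMPLE IRA contribution: $2,644.95 × 0.045 = $119.02
Pre-tax total = $95.22 + $119.02 = $214.24
Taxable wages = $2,644.95 − $214.24 = $2,430.71
Municipal income tax: $2,430.71 × 0.0162 = $39.38
Federal withholding: $2,430.71 × 0.1081 = $262.76
Paid family leave insurance: $2,644.95 × 0.0035 = $9.26
State disability insurance: $2,644.95 × 0.005 = $13.22
State unemployment insurance (employee share): $2,644.95 × 0.007 = $18.51
Roth contribution: $218.87
Medical insurance premium: $128.83
Total deductions = $95.22 + $119.02 + $39.38 + $262.76 + $9.26 + $13.22 + $18.51 + $218.87 + $128.83 = $905.07
Net pay = $2,644.95 − $905.07 = $1,739.88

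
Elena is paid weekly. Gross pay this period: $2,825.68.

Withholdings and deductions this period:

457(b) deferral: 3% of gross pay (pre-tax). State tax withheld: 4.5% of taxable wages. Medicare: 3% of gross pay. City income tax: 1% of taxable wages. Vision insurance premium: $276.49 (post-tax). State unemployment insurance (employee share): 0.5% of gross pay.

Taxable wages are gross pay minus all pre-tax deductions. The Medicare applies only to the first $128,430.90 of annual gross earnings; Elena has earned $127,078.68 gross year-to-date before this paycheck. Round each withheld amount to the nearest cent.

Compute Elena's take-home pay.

$2,258.97

457(b) deferral: $2,825.68 × 0.03 = $84.77
Taxable wages = $2,825.68 − $84.77 = $2,740.91
State tax withheld: $2,740.91 × 0.045 = $123.34
City income tax: $2,740.91 × 0.01 = $27.41
State unemployment insurance (employee share): $2,825.68 × 0.005 = $14.13
Medicare: only $128,430.90 − $127,078.68 = $1,352.22 of this check is subject → $1,352.22 × 0.03 = $40.57
Vision insurance premium: $276.49
Total deductions = $84.77 + $123.34 + $27.41 + $14.13 + $40.57 + $276.49 = $566.71
Net pay = $2,825.68 − $566.71 = $2,258.97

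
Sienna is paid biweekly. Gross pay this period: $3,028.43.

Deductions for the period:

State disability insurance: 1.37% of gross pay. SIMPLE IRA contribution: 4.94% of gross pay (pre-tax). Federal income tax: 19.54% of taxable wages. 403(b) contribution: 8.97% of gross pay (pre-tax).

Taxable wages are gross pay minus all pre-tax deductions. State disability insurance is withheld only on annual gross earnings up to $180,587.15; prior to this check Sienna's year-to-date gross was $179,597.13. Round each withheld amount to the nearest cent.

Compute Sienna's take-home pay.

$2,084.18

SIMPLE IRA contribution: $3,028.43 × 0.0494 = $149.60
403(b) contribution: $3,028.43 × 0.0897 = $271.65
Pre-tax total = $149.60 + $271.65 = $421.25
Taxable wages = $3,028.43 − $421.25 = $2,607.18
Federal income tax: $2,607.18 × 0.1954 = $509.44
State disability insurance: only $180,587.15 − $179,597.13 = $990.02 of this check is subject → $990.02 × 0.0137 = $13.56
Total deductions = $149.60 + $271.65 + $509.44 + $13.56 = $944.25
Net pay = $3,028.43 − $944.25 = $2,084.18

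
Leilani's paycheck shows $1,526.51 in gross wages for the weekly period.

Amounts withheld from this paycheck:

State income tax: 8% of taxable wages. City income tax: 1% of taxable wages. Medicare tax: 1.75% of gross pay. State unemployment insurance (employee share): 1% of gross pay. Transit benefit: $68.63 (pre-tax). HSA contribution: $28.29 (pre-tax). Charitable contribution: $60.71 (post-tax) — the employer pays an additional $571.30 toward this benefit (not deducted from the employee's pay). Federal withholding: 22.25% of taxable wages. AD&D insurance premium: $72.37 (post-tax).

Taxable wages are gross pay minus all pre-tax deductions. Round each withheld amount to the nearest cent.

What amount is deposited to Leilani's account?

$807.78

HSA contribution: $28.29
Transit benefit: $68.63
Pre-tax total = $28.29 + $68.63 = $96.92
Taxable wages = $1,526.51 − $96.92 = $1,429.59
Federal withholding: $1,429.59 × 0.2225 = $318.08
City income tax: $1,429.59 × 0.01 = $14.30
State income tax: $1,429.59 × 0.08 = $114.37
Medicare tax: $1,526.51 × 0.0175 = $26.71
State unemployment insurance (employee share): $1,526.51 × 0.01 = $15.27
AD&D insurance premium: $72.37
Charitable contribution: $60.71
(Employer's $571.30 toward charitable contribution is not withheld from the employee.)
Total deductions = $28.29 + $68.63 + $318.08 + $14.30 + $114.37 + $26.71 + $15.27 + $72.37 + $60.71 = $718.73
Net pay = $1,526.51 − $718.73 = $807.78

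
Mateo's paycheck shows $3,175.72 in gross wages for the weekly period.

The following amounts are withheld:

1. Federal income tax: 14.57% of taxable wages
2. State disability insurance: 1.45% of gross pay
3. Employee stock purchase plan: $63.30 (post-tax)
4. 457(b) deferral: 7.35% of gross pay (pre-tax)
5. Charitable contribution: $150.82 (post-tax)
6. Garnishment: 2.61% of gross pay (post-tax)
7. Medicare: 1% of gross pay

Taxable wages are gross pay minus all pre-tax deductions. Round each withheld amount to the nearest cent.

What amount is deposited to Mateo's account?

457(b) deferral: $3,175.72 × 0.0735 = $233.42
Taxable wages = $3,175.72 − $233.42 = $2,942.30
Federal income tax: $2,942.30 × 0.1457 = $428.69
State disability insurance: $3,175.72 × 0.0145 = $46.05
Medicare: $3,175.72 × 0.01 = $31.76
Garnishment: $3,175.72 × 0.0261 = $82.89
Employee stock purchase plan: $63.30
Charitable contribution: $150.82
Total deductions = $233.42 + $428.69 + $46.05 + $31.76 + $82.89 + $63.30 + $150.82 = $1,036.93
Net pay = $3,175.72 − $1,036.93 = $2,138.79

$2,138.79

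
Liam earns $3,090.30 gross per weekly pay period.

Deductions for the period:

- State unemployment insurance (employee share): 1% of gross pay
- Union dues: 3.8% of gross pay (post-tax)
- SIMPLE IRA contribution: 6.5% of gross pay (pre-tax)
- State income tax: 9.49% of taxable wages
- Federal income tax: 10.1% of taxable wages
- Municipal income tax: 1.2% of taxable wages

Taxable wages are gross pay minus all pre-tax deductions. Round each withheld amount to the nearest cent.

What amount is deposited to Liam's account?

SIMPLE IRA contribution: $3,090.30 × 0.065 = $200.87
Taxable wages = $3,090.30 − $200.87 = $2,889.43
State income tax: $2,889.43 × 0.0949 = $274.21
Municipal income tax: $2,889.43 × 0.012 = $34.67
Federal income tax: $2,889.43 × 0.101 = $291.83
State unemployment insurance (employee share): $3,090.30 × 0.01 = $30.90
Union dues: $3,090.30 × 0.038 = $117.43
Total deductions = $200.87 + $274.21 + $34.67 + $291.83 + $30.90 + $117.43 = $949.91
Net pay = $3,090.30 − $949.91 = $2,140.39

$2,140.39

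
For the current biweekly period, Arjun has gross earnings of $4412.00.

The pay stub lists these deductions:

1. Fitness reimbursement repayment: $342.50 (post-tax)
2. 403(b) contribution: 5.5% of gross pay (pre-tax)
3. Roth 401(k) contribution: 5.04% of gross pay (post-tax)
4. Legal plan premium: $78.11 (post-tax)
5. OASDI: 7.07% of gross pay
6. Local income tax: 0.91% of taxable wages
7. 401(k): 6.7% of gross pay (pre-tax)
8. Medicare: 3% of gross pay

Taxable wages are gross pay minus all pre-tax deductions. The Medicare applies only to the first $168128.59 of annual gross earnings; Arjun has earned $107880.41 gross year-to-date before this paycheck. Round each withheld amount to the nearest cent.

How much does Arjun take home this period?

$2751.23

403(b) contribution: $4412.00 × 0.055 = $242.66
401(k): $4412.00 × 0.067 = $295.60
Pre-tax total = $242.66 + $295.60 = $538.26
Taxable wages = $4412.00 − $538.26 = $3873.74
Local income tax: $3873.74 × 0.0091 = $35.25
Medicare: cap not yet reached, full $4412.00 is subject → $4412.00 × 0.03 = $132.36
OASDI: $4412.00 × 0.0707 = $311.93
Legal plan premium: $78.11
Roth 401(k) contribution: $4412.00 × 0.0504 = $222.36
Fitness reimbursement repayment: $342.50
Total deductions = $242.66 + $295.60 + $35.25 + $132.36 + $311.93 + $78.11 + $222.36 + $342.50 = $1660.77
Net pay = $4412.00 − $1660.77 = $2751.23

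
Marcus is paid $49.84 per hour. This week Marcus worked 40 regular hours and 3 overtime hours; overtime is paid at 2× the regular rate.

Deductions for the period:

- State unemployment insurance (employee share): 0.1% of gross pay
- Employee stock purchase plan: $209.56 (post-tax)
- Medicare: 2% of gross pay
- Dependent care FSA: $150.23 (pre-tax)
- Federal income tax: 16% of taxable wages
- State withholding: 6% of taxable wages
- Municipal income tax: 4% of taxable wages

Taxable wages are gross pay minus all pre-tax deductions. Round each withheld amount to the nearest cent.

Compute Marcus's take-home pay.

Regular pay: 40 × $49.84 = $1,993.60
Overtime pay: 3 × $49.84 × 2 = $299.04
Gross pay = $1,993.60 + $299.04 = $2,292.64
Dependent care FSA: $150.23
Taxable wages = $2,292.64 − $150.23 = $2,142.41
Municipal income tax: $2,142.41 × 0.04 = $85.70
Federal income tax: $2,142.41 × 0.16 = $342.79
State withholding: $2,142.41 × 0.06 = $128.54
Medicare: $2,292.64 × 0.02 = $45.85
State unemployment insurance (employee share): $2,292.64 × 0.001 = $2.29
Employee stock purchase plan: $209.56
Total deductions = $150.23 + $85.70 + $342.79 + $128.54 + $45.85 + $2.29 + $209.56 = $964.96
Net pay = $2,292.64 − $964.96 = $1,327.68

$1,327.68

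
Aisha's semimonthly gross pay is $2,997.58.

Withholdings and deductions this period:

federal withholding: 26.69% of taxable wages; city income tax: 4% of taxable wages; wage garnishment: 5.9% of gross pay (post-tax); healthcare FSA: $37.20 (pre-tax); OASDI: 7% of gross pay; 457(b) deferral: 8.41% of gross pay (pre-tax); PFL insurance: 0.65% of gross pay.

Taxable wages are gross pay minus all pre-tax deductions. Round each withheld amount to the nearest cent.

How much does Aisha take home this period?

$1,470.94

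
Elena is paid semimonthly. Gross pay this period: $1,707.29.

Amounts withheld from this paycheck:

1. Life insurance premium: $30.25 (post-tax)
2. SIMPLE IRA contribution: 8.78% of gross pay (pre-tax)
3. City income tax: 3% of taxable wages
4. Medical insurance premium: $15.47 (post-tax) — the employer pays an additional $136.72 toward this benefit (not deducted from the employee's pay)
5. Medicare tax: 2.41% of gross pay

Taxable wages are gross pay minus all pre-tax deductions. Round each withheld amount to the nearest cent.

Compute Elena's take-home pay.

SIMPLE IRA contribution: $1,707.29 × 0.0878 = $149.90
Taxable wages = $1,707.29 − $149.90 = $1,557.39
City income tax: $1,557.39 × 0.03 = $46.72
Medicare tax: $1,707.29 × 0.0241 = $41.15
Life insurance premium: $30.25
Medical insurance premium: $15.47
(Employer's $136.72 toward medical insurance premium is not withheld from the employee.)
Total deductions = $149.90 + $46.72 + $41.15 + $30.25 + $15.47 = $283.49
Net pay = $1,707.29 − $283.49 = $1,423.80

$1,423.80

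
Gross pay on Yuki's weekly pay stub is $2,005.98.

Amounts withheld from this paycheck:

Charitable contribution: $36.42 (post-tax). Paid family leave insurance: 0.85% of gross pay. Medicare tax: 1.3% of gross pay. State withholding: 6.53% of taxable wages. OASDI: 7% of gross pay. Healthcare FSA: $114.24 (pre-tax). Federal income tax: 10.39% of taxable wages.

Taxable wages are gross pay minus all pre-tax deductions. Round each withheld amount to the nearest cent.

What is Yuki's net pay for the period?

$1,351.69

Healthcare FSA: $114.24
Taxable wages = $2,005.98 − $114.24 = $1,891.74
Federal income tax: $1,891.74 × 0.1039 = $196.55
State withholding: $1,891.74 × 0.0653 = $123.53
Medicare tax: $2,005.98 × 0.013 = $26.08
Paid family leave insurance: $2,005.98 × 0.0085 = $17.05
OASDI: $2,005.98 × 0.07 = $140.42
Charitable contribution: $36.42
Total deductions = $114.24 + $196.55 + $123.53 + $26.08 + $17.05 + $140.42 + $36.42 = $654.29
Net pay = $2,005.98 − $654.29 = $1,351.69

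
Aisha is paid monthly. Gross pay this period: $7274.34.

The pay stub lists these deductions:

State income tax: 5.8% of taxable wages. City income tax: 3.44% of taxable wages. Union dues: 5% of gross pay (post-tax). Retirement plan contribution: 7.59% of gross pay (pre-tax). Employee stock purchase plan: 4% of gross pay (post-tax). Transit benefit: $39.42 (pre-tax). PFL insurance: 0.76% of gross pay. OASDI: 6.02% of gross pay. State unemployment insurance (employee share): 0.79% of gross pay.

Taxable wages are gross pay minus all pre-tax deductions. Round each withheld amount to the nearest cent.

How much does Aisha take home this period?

Retirement plan contribution: $7274.34 × 0.0759 = $552.12
Transit benefit: $39.42
Pre-tax total = $552.12 + $39.42 = $591.54
Taxable wages = $7274.34 − $591.54 = $6682.80
State income tax: $6682.80 × 0.058 = $387.60
City income tax: $6682.80 × 0.0344 = $229.89
State unemployment insurance (employee share): $7274.34 × 0.0079 = $57.47
OASDI: $7274.34 × 0.0602 = $437.92
PFL insurance: $7274.34 × 0.0076 = $55.28
Union dues: $7274.34 × 0.05 = $363.72
Employee stock purchase plan: $7274.34 × 0.04 = $290.97
Total deductions = $552.12 + $39.42 + $387.60 + $229.89 + $57.47 + $437.92 + $55.28 + $363.72 + $290.97 = $2414.39
Net pay = $7274.34 − $2414.39 = $4859.95

$4859.95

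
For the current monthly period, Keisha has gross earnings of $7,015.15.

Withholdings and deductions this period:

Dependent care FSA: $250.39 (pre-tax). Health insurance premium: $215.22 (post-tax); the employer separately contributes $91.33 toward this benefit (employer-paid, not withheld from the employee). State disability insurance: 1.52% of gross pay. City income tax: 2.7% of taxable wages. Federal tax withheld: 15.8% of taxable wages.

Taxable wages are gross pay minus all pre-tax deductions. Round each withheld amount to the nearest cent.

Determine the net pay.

$5,191.43

Dependent care FSA: $250.39
Taxable wages = $7,015.15 − $250.39 = $6,764.76
Federal tax withheld: $6,764.76 × 0.158 = $1,068.83
City income tax: $6,764.76 × 0.027 = $182.65
State disability insurance: $7,015.15 × 0.0152 = $106.63
Health insurance premium: $215.22
(Employer's $91.33 toward health insurance premium is not withheld from the employee.)
Total deductions = $250.39 + $1,068.83 + $182.65 + $106.63 + $215.22 = $1,823.72
Net pay = $7,015.15 − $1,823.72 = $5,191.43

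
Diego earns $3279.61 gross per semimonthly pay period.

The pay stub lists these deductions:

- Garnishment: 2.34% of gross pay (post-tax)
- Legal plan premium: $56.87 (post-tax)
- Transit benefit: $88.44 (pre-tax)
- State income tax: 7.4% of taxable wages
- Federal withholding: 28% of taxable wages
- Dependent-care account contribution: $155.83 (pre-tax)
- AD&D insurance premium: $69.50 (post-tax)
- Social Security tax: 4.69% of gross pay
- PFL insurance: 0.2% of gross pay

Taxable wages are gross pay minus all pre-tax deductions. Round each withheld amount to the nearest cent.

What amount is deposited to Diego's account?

Dependent-care account contribution: $155.83
Transit benefit: $88.44
Pre-tax total = $155.83 + $88.44 = $244.27
Taxable wages = $3279.61 − $244.27 = $3035.34
Federal withholding: $3035.34 × 0.28 = $849.90
State income tax: $3035.34 × 0.074 = $224.62
Social Security tax: $3279.61 × 0.0469 = $153.81
PFL insurance: $3279.61 × 0.002 = $6.56
Garnishment: $3279.61 × 0.0234 = $76.74
AD&D insurance premium: $69.50
Legal plan premium: $56.87
Total deductions = $155.83 + $88.44 + $849.90 + $224.62 + $153.81 + $6.56 + $76.74 + $69.50 + $56.87 = $1682.27
Net pay = $3279.61 − $1682.27 = $1597.34

$1597.34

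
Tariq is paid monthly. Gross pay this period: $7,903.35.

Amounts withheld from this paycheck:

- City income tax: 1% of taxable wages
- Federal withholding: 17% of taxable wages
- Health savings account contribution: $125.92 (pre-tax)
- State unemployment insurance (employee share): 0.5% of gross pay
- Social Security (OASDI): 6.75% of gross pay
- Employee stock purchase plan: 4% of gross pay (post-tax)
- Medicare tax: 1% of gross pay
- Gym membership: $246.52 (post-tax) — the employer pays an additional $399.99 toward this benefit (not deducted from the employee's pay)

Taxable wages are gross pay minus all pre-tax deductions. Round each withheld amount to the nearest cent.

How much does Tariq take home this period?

$5,162.82

Health savings account contribution: $125.92
Taxable wages = $7,903.35 − $125.92 = $7,777.43
Federal withholding: $7,777.43 × 0.17 = $1,322.16
City income tax: $7,777.43 × 0.01 = $77.77
State unemployment insurance (employee share): $7,903.35 × 0.005 = $39.52
Medicare tax: $7,903.35 × 0.01 = $79.03
Social Security (OASDI): $7,903.35 × 0.0675 = $533.48
Gym membership: $246.52
Employee stock purchase plan: $7,903.35 × 0.04 = $316.13
(Employer's $399.99 toward gym membership is not withheld from the employee.)
Total deductions = $125.92 + $1,322.16 + $77.77 + $39.52 + $79.03 + $533.48 + $246.52 + $316.13 = $2,740.53
Net pay = $7,903.35 − $2,740.53 = $5,162.82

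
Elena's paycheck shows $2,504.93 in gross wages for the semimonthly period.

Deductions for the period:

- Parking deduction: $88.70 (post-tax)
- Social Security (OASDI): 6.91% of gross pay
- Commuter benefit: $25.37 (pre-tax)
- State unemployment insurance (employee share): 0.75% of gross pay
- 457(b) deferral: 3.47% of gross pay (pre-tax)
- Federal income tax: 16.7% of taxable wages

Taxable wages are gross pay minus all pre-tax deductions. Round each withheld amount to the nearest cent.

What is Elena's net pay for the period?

$1,712.49

457(b) deferral: $2,504.93 × 0.0347 = $86.92
Commuter benefit: $25.37
Pre-tax total = $86.92 + $25.37 = $112.29
Taxable wages = $2,504.93 − $112.29 = $2,392.64
Federal income tax: $2,392.64 × 0.167 = $399.57
Social Security (OASDI): $2,504.93 × 0.0691 = $173.09
State unemployment insurance (employee share): $2,504.93 × 0.0075 = $18.79
Parking deduction: $88.70
Total deductions = $86.92 + $25.37 + $399.57 + $173.09 + $18.79 + $88.70 = $792.44
Net pay = $2,504.93 − $792.44 = $1,712.49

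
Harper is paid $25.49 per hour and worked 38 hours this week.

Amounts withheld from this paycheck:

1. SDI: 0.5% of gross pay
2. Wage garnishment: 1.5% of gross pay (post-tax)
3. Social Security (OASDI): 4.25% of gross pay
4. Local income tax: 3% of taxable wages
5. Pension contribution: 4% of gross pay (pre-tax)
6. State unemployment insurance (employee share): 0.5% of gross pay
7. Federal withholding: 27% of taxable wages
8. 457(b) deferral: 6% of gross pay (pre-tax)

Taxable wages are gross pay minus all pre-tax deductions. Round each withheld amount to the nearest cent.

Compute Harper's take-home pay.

$544.85

Gross pay: 38 × $25.49 = $968.62
Pension contribution: $968.62 × 0.04 = $38.74
457(b) deferral: $968.62 × 0.06 = $58.12
Pre-tax total = $38.74 + $58.12 = $96.86
Taxable wages = $968.62 − $96.86 = $871.76
Federal withholding: $871.76 × 0.27 = $235.38
Local income tax: $871.76 × 0.03 = $26.15
Social Security (OASDI): $968.62 × 0.0425 = $41.17
State unemployment insurance (employee share): $968.62 × 0.005 = $4.84
SDI: $968.62 × 0.005 = $4.84
Wage garnishment: $968.62 × 0.015 = $14.53
Total deductions = $38.74 + $58.12 + $235.38 + $26.15 + $41.17 + $4.84 + $4.84 + $14.53 = $423.77
Net pay = $968.62 − $423.77 = $544.85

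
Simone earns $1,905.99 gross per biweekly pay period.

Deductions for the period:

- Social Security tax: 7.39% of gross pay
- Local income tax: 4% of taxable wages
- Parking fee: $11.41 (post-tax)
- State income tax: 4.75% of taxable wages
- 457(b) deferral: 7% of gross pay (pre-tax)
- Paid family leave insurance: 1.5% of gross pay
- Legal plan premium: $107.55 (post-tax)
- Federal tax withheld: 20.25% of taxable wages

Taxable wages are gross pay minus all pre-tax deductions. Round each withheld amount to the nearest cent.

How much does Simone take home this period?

457(b) deferral: $1,905.99 × 0.07 = $133.42
Taxable wages = $1,905.99 − $133.42 = $1,772.57
Federal tax withheld: $1,772.57 × 0.2025 = $358.95
Local income tax: $1,772.57 × 0.04 = $70.90
State income tax: $1,772.57 × 0.0475 = $84.20
Social Security tax: $1,905.99 × 0.0739 = $140.85
Paid family leave insurance: $1,905.99 × 0.015 = $28.59
Legal plan premium: $107.55
Parking fee: $11.41
Total deductions = $133.42 + $358.95 + $70.90 + $84.20 + $140.85 + $28.59 + $107.55 + $11.41 = $935.87
Net pay = $1,905.99 − $935.87 = $970.12

$970.12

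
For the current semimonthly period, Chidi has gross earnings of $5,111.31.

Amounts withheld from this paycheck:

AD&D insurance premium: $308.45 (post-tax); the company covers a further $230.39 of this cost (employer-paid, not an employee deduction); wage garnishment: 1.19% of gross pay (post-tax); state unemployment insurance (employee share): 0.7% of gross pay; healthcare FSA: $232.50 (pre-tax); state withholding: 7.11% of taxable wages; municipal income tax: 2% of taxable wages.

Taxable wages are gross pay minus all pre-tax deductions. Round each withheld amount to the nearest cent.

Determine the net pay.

$4,029.30

Healthcare FSA: $232.50
Taxable wages = $5,111.31 − $232.50 = $4,878.81
Municipal income tax: $4,878.81 × 0.02 = $97.58
State withholding: $4,878.81 × 0.0711 = $346.88
State unemployment insurance (employee share): $5,111.31 × 0.007 = $35.78
Wage garnishment: $5,111.31 × 0.0119 = $60.82
AD&D insurance premium: $308.45
(Employer's $230.39 toward AD&D insurance premium is not withheld from the employee.)
Total deductions = $232.50 + $97.58 + $346.88 + $35.78 + $60.82 + $308.45 = $1,082.01
Net pay = $5,111.31 − $1,082.01 = $4,029.30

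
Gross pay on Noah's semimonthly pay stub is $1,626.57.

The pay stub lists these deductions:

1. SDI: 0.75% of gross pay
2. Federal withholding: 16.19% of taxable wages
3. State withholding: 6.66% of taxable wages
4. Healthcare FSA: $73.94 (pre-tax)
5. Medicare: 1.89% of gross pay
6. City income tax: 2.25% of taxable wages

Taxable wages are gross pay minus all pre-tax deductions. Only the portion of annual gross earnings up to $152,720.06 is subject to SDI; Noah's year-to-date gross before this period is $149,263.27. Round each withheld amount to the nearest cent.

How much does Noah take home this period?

Healthcare FSA: $73.94
Taxable wages = $1,626.57 − $73.94 = $1,552.63
Federal withholding: $1,552.63 × 0.1619 = $251.37
State withholding: $1,552.63 × 0.0666 = $103.41
City income tax: $1,552.63 × 0.0225 = $34.93
Medicare: $1,626.57 × 0.0189 = $30.74
SDI: cap not yet reached, full $1,626.57 is subject → $1,626.57 × 0.0075 = $12.20
Total deductions = $73.94 + $251.37 + $103.41 + $34.93 + $30.74 + $12.20 = $506.59
Net pay = $1,626.57 − $506.59 = $1,119.98

$1,119.98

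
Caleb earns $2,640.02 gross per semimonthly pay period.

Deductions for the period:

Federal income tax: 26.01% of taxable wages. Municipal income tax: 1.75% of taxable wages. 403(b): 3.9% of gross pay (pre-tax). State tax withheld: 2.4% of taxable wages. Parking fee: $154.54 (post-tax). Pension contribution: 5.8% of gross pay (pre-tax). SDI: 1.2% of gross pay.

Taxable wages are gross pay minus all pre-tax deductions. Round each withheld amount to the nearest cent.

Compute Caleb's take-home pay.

$1,478.73

403(b): $2,640.02 × 0.039 = $102.96
Pension contribution: $2,640.02 × 0.058 = $153.12
Pre-tax total = $102.96 + $153.12 = $256.08
Taxable wages = $2,640.02 − $256.08 = $2,383.94
State tax withheld: $2,383.94 × 0.024 = $57.21
Federal income tax: $2,383.94 × 0.2601 = $620.06
Municipal income tax: $2,383.94 × 0.0175 = $41.72
SDI: $2,640.02 × 0.012 = $31.68
Parking fee: $154.54
Total deductions = $102.96 + $153.12 + $57.21 + $620.06 + $41.72 + $31.68 + $154.54 = $1,161.29
Net pay = $2,640.02 − $1,161.29 = $1,478.73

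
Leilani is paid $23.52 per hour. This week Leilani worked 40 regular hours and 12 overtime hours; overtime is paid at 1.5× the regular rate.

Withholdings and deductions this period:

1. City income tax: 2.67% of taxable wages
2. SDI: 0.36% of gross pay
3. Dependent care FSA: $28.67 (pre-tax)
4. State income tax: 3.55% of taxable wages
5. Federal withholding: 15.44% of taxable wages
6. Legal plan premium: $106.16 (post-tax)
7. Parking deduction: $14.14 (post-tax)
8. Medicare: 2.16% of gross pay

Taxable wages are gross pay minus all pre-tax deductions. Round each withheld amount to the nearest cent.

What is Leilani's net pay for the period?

Regular pay: 40 × $23.52 = $940.80
Overtime pay: 12 × $23.52 × 1.5 = $423.36
Gross pay = $940.80 + $423.36 = $1364.16
Dependent care FSA: $28.67
Taxable wages = $1364.16 − $28.67 = $1335.49
State income tax: $1335.49 × 0.0355 = $47.41
City income tax: $1335.49 × 0.0267 = $35.66
Federal withholding: $1335.49 × 0.1544 = $206.20
Medicare: $1364.16 × 0.0216 = $29.47
SDI: $1364.16 × 0.0036 = $4.91
Legal plan premium: $106.16
Parking deduction: $14.14
Total deductions = $28.67 + $47.41 + $35.66 + $206.20 + $29.47 + $4.91 + $106.16 + $14.14 = $472.62
Net pay = $1364.16 − $472.62 = $891.54

$891.54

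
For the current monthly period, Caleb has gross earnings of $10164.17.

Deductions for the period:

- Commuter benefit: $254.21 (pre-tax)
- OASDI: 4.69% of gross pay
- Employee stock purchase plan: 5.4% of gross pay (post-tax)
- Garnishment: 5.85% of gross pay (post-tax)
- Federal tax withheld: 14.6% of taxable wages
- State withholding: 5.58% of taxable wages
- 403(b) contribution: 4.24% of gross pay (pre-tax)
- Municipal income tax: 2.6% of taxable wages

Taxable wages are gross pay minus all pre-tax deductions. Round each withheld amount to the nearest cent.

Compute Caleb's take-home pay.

$5699.52

403(b) contribution: $10164.17 × 0.0424 = $430.96
Commuter benefit: $254.21
Pre-tax total = $430.96 + $254.21 = $685.17
Taxable wages = $10164.17 − $685.17 = $9479.00
Federal tax withheld: $9479.00 × 0.146 = $1383.93
State withholding: $9479.00 × 0.0558 = $528.93
Municipal income tax: $9479.00 × 0.026 = $246.45
OASDI: $10164.17 × 0.0469 = $476.70
Employee stock purchase plan: $10164.17 × 0.054 = $548.87
Garnishment: $10164.17 × 0.0585 = $594.60
Total deductions = $430.96 + $254.21 + $1383.93 + $528.93 + $246.45 + $476.70 + $548.87 + $594.60 = $4464.65
Net pay = $10164.17 − $4464.65 = $5699.52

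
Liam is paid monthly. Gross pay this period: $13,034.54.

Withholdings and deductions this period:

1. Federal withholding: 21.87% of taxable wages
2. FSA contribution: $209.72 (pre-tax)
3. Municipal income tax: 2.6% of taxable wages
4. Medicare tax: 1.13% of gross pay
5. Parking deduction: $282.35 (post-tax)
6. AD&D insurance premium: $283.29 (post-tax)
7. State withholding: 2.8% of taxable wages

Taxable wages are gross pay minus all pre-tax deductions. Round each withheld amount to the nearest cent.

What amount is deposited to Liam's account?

FSA contribution: $209.72
Taxable wages = $13,034.54 − $209.72 = $12,824.82
Municipal income tax: $12,824.82 × 0.026 = $333.45
State withholding: $12,824.82 × 0.028 = $359.09
Federal withholding: $12,824.82 × 0.2187 = $2,804.79
Medicare tax: $13,034.54 × 0.0113 = $147.29
Parking deduction: $282.35
AD&D insurance premium: $283.29
Total deductions = $209.72 + $333.45 + $359.09 + $2,804.79 + $147.29 + $282.35 + $283.29 = $4,419.98
Net pay = $13,034.54 − $4,419.98 = $8,614.56

$8,614.56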